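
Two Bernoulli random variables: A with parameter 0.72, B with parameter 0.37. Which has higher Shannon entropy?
B

For binary distributions, entropy is maximized at p=0.5 and decreases as p moves toward 0 or 1.

H(A) = H(0.72) = 0.8555 bits
H(B) = H(0.37) = 0.9507 bits

Distribution B (p=0.37) is closer to uniform (p=0.5), so it has higher entropy.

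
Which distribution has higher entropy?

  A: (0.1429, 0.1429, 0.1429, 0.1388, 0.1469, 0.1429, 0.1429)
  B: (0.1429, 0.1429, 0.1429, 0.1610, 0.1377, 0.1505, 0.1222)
A

Both distributions are close to uniform, making this a harder comparison.

H(A) = 2.8072 bits
H(B) = 2.8031 bits

The distribution closer to uniform has higher entropy.
Answer: A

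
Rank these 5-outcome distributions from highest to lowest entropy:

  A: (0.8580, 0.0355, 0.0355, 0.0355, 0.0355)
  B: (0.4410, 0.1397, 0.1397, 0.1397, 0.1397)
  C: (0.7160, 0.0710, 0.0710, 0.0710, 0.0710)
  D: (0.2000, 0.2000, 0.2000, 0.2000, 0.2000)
D > B > C > A

Key insight: Entropy is maximized by uniform distributions and minimized by concentrated distributions.

Entropies:
  H(A) = 0.8735 bits
  H(B) = 2.1079 bits
  H(C) = 1.4288 bits
  H(D) = 2.3219 bits

Ranking: D > B > C > A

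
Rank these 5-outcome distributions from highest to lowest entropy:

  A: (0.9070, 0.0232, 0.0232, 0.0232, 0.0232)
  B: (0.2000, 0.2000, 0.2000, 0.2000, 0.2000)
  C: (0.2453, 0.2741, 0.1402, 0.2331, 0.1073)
B > C > A

Key insight: Entropy is maximized by uniform distributions and minimized by concentrated distributions.

- Uniform distributions have maximum entropy log₂(5) = 2.3219 bits
- The more "peaked" or concentrated a distribution, the lower its entropy

Entropies:
  H(A) = 0.6324 bits
  H(B) = 2.3219 bits
  H(C) = 2.2418 bits

Ranking: B > C > A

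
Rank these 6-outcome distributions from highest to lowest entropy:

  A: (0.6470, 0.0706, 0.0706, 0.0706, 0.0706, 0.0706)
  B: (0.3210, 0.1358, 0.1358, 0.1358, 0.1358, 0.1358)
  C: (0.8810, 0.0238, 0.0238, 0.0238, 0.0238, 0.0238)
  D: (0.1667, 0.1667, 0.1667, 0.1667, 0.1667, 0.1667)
D > B > A > C

Key insight: Entropy is maximized by uniform distributions and minimized by concentrated distributions.

Entropies:
  H(A) = 1.7564 bits
  H(B) = 2.4821 bits
  H(C) = 0.8028 bits
  H(D) = 2.5850 bits

Ranking: D > B > A > C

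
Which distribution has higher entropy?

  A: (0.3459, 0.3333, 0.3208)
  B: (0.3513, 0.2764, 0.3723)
A

Both distributions are close to uniform, making this a harder comparison.

H(A) = 1.5843 bits
H(B) = 1.5737 bits

The distribution closer to uniform has higher entropy.
Answer: A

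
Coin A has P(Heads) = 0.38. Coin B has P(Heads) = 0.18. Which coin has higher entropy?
A

For binary distributions, entropy is maximized at p=0.5 and decreases as p moves toward 0 or 1.

H(A) = H(0.38) = 0.9580 bits
H(B) = H(0.18) = 0.6801 bits

Distribution A (p=0.38) is closer to uniform (p=0.5), so it has higher entropy.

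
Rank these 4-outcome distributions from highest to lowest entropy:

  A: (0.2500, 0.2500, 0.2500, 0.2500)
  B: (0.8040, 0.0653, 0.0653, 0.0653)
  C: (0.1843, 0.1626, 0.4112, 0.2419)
A > C > B

Key insight: Entropy is maximized by uniform distributions and minimized by concentrated distributions.

- Uniform distributions have maximum entropy log₂(4) = 2.0000 bits
- The more "peaked" or concentrated a distribution, the lower its entropy

Entropies:
  H(A) = 2.0000 bits
  H(B) = 1.0245 bits
  H(C) = 1.8982 bits

Ranking: A > C > B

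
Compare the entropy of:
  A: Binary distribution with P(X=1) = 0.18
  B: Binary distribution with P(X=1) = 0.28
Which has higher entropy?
B

For binary distributions, entropy is maximized at p=0.5 and decreases as p moves toward 0 or 1.

H(A) = H(0.18) = 0.6801 bits
H(B) = H(0.28) = 0.8555 bits

Distribution B (p=0.28) is closer to uniform (p=0.5), so it has higher entropy.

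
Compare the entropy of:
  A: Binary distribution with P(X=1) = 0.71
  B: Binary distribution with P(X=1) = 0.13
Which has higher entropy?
A

For binary distributions, entropy is maximized at p=0.5 and decreases as p moves toward 0 or 1.

H(A) = H(0.71) = 0.8687 bits
H(B) = H(0.13) = 0.5574 bits

Distribution A (p=0.71) is closer to uniform (p=0.5), so it has higher entropy.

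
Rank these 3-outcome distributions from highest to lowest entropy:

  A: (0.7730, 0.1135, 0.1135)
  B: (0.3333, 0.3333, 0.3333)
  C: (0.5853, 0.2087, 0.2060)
B > C > A

Key insight: Entropy is maximized by uniform distributions and minimized by concentrated distributions.

- Uniform distributions have maximum entropy log₂(3) = 1.5850 bits
- The more "peaked" or concentrated a distribution, the lower its entropy

Entropies:
  H(A) = 0.9997 bits
  H(B) = 1.5850 bits
  H(C) = 1.3935 bits

Ranking: B > C > A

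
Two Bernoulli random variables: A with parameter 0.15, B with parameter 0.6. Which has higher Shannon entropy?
B

For binary distributions, entropy is maximized at p=0.5 and decreases as p moves toward 0 or 1.

H(A) = H(0.15) = 0.6098 bits
H(B) = H(0.6) = 0.9710 bits

Distribution B (p=0.6) is closer to uniform (p=0.5), so it has higher entropy.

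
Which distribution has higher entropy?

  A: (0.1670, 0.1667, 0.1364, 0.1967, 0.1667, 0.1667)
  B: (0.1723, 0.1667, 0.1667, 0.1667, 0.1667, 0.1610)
B

Both distributions are close to uniform, making this a harder comparison.

H(A) = 2.5771 bits
H(B) = 2.5847 bits

The distribution closer to uniform has higher entropy.
Answer: B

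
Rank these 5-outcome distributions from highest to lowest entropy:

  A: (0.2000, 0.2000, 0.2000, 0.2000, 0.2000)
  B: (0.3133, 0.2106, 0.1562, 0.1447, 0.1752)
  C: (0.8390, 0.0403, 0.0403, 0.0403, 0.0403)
A > B > C

Key insight: Entropy is maximized by uniform distributions and minimized by concentrated distributions.

- Uniform distributions have maximum entropy log₂(5) = 2.3219 bits
- The more "peaked" or concentrated a distribution, the lower its entropy

Entropies:
  H(A) = 2.3219 bits
  H(B) = 2.2601 bits
  H(C) = 0.9587 bits

Ranking: A > B > C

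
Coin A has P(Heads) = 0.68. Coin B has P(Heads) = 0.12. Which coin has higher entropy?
A

For binary distributions, entropy is maximized at p=0.5 and decreases as p moves toward 0 or 1.

H(A) = H(0.68) = 0.9044 bits
H(B) = H(0.12) = 0.5294 bits

Distribution A (p=0.68) is closer to uniform (p=0.5), so it has higher entropy.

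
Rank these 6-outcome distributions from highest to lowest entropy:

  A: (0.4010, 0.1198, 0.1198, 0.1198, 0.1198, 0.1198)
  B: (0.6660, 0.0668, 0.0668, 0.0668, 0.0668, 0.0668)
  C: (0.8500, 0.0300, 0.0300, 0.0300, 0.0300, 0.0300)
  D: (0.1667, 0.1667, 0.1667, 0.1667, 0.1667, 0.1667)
D > A > B > C

Key insight: Entropy is maximized by uniform distributions and minimized by concentrated distributions.

Entropies:
  H(A) = 2.3624 bits
  H(B) = 1.6945 bits
  H(C) = 0.9581 bits
  H(D) = 2.5850 bits

Ranking: D > A > B > C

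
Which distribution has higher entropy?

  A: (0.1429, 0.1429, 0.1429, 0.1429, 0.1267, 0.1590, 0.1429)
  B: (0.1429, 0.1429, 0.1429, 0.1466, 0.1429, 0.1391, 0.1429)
B

Both distributions are close to uniform, making this a harder comparison.

H(A) = 2.8047 bits
H(B) = 2.8072 bits

The distribution closer to uniform has higher entropy.
Answer: B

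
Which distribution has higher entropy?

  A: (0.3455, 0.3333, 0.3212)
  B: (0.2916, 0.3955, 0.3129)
A

Both distributions are close to uniform, making this a harder comparison.

H(A) = 1.5843 bits
H(B) = 1.5722 bits

The distribution closer to uniform has higher entropy.
Answer: A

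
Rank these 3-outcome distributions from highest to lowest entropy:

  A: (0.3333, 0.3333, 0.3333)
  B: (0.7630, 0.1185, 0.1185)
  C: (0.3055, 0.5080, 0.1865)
A > C > B

Key insight: Entropy is maximized by uniform distributions and minimized by concentrated distributions.

- Uniform distributions have maximum entropy log₂(3) = 1.5850 bits
- The more "peaked" or concentrated a distribution, the lower its entropy

Entropies:
  H(A) = 1.5850 bits
  H(B) = 1.0270 bits
  H(C) = 1.4708 bits

Ranking: A > C > B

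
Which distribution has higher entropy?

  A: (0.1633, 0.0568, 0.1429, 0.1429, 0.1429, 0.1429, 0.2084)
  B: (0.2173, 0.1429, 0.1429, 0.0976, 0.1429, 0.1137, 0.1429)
B

Both distributions are close to uniform, making this a harder comparison.

H(A) = 2.7378 bits
H(B) = 2.7670 bits

The distribution closer to uniform has higher entropy.
Answer: B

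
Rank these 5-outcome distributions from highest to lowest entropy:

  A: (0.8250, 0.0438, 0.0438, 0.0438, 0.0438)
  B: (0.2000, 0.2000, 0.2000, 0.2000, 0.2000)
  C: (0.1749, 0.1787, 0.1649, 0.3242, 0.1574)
B > C > A

Key insight: Entropy is maximized by uniform distributions and minimized by concentrated distributions.

- Uniform distributions have maximum entropy log₂(5) = 2.3219 bits
- The more "peaked" or concentrated a distribution, the lower its entropy

Entropies:
  H(A) = 1.0190 bits
  H(B) = 2.3219 bits
  H(C) = 2.2593 bits

Ranking: B > C > A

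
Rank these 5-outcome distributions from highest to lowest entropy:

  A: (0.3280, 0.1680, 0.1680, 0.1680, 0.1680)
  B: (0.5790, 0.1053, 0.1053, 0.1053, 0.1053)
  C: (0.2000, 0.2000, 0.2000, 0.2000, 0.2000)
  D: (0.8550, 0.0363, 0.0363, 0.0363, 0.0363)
C > A > B > D

Key insight: Entropy is maximized by uniform distributions and minimized by concentrated distributions.

Entropies:
  H(A) = 2.2569 bits
  H(B) = 1.8239 bits
  H(C) = 2.3219 bits
  H(D) = 0.8872 bits

Ranking: C > A > B > D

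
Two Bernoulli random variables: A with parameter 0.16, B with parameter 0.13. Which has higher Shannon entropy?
A

For binary distributions, entropy is maximized at p=0.5 and decreases as p moves toward 0 or 1.

H(A) = H(0.16) = 0.6343 bits
H(B) = H(0.13) = 0.5574 bits

Distribution A (p=0.16) is closer to uniform (p=0.5), so it has higher entropy.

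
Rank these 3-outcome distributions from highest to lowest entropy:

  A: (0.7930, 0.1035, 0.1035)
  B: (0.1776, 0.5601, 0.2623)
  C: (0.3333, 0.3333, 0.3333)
C > B > A

Key insight: Entropy is maximized by uniform distributions and minimized by concentrated distributions.

- Uniform distributions have maximum entropy log₂(3) = 1.5850 bits
- The more "peaked" or concentrated a distribution, the lower its entropy

Entropies:
  H(A) = 0.9427 bits
  H(B) = 1.4176 bits
  H(C) = 1.5850 bits

Ranking: C > B > A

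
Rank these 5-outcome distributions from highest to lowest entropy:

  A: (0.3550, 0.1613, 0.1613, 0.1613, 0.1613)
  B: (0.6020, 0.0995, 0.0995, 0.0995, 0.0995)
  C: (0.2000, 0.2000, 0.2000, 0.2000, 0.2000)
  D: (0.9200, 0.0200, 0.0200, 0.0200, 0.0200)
C > A > B > D

Key insight: Entropy is maximized by uniform distributions and minimized by concentrated distributions.

Entropies:
  H(A) = 2.2285 bits
  H(B) = 1.7658 bits
  H(C) = 2.3219 bits
  H(D) = 0.5622 bits

Ranking: C > A > B > D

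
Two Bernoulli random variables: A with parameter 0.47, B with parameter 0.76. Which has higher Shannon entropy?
A

For binary distributions, entropy is maximized at p=0.5 and decreases as p moves toward 0 or 1.

H(A) = H(0.47) = 0.9974 bits
H(B) = H(0.76) = 0.7950 bits

Distribution A (p=0.47) is closer to uniform (p=0.5), so it has higher entropy.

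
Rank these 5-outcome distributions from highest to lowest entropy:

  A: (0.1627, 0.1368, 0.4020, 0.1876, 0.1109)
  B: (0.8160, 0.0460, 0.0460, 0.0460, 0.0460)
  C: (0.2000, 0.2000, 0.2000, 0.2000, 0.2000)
C > A > B

Key insight: Entropy is maximized by uniform distributions and minimized by concentrated distributions.

- Uniform distributions have maximum entropy log₂(5) = 2.3219 bits
- The more "peaked" or concentrated a distribution, the lower its entropy

Entropies:
  H(A) = 2.1521 bits
  H(B) = 1.0567 bits
  H(C) = 2.3219 bits

Ranking: C > A > B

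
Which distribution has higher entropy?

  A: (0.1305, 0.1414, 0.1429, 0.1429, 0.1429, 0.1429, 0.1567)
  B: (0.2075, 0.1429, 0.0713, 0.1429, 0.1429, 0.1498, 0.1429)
A

Both distributions are close to uniform, making this a harder comparison.

H(A) = 2.8056 bits
H(B) = 2.7569 bits

The distribution closer to uniform has higher entropy.
Answer: A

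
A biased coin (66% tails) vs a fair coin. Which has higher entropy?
Fair coin

The fair coin is uniform (p=0.5), maximizing binary entropy at 1 bit. The biased coin has H(0.66) ≈ 0.925 bits — its outcome is more predictable, so its entropy is lower.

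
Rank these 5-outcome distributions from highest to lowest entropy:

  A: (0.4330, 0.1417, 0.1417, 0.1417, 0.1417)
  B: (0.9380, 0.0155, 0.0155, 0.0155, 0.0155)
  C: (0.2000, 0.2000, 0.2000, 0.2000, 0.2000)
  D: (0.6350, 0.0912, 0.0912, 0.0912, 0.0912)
C > A > D > B

Key insight: Entropy is maximized by uniform distributions and minimized by concentrated distributions.

Entropies:
  H(A) = 2.1210 bits
  H(B) = 0.4593 bits
  H(C) = 2.3219 bits
  H(D) = 1.6768 bits

Ranking: C > A > D > B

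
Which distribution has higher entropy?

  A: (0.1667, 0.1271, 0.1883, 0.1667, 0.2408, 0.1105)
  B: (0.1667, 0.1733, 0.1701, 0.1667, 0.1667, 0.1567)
B

Both distributions are close to uniform, making this a harder comparison.

H(A) = 2.5393 bits
H(B) = 2.5843 bits

The distribution closer to uniform has higher entropy.
Answer: B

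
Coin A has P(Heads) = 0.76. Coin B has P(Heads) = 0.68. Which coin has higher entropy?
B

For binary distributions, entropy is maximized at p=0.5 and decreases as p moves toward 0 or 1.

H(A) = H(0.76) = 0.7950 bits
H(B) = H(0.68) = 0.9044 bits

Distribution B (p=0.68) is closer to uniform (p=0.5), so it has higher entropy.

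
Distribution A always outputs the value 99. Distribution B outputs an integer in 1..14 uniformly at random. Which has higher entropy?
B

A is deterministic, so H(A) = 0. B is uniform over 14 outcomes, so H(B) = log₂(14) = 3.807 bits. Any distribution with genuine randomness has higher entropy than a deterministic one.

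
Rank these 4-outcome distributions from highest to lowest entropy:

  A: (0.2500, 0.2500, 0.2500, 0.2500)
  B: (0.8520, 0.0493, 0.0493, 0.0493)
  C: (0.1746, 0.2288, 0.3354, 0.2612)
A > C > B

Key insight: Entropy is maximized by uniform distributions and minimized by concentrated distributions.

- Uniform distributions have maximum entropy log₂(4) = 2.0000 bits
- The more "peaked" or concentrated a distribution, the lower its entropy

Entropies:
  H(A) = 2.0000 bits
  H(B) = 0.8394 bits
  H(C) = 1.9609 bits

Ranking: A > C > B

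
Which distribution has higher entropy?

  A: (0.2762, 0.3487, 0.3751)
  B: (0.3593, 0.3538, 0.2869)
B

Both distributions are close to uniform, making this a harder comparison.

H(A) = 1.5733 bits
H(B) = 1.5777 bits

The distribution closer to uniform has higher entropy.
Answer: B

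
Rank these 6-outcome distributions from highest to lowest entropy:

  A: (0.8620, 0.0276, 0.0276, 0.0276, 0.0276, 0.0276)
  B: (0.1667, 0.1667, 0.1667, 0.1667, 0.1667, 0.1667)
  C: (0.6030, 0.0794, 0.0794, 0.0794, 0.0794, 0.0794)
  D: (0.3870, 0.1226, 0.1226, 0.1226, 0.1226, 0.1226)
B > D > C > A

Key insight: Entropy is maximized by uniform distributions and minimized by concentrated distributions.

Entropies:
  H(A) = 0.8994 bits
  H(B) = 2.5850 bits
  H(C) = 1.8910 bits
  H(D) = 2.3862 bits

Ranking: B > D > C > A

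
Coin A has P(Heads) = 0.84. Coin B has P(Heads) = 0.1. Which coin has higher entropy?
A

For binary distributions, entropy is maximized at p=0.5 and decreases as p moves toward 0 or 1.

H(A) = H(0.84) = 0.6343 bits
H(B) = H(0.1) = 0.4690 bits

Distribution A (p=0.84) is closer to uniform (p=0.5), so it has higher entropy.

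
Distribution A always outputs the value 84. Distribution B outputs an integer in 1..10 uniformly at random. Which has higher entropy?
B

A is deterministic, so H(A) = 0. B is uniform over 10 outcomes, so H(B) = log₂(10) = 3.322 bits. Any distribution with genuine randomness has higher entropy than a deterministic one.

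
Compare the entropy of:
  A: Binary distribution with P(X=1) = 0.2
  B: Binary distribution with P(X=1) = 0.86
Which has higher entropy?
A

For binary distributions, entropy is maximized at p=0.5 and decreases as p moves toward 0 or 1.

H(A) = H(0.2) = 0.7219 bits
H(B) = H(0.86) = 0.5842 bits

Distribution A (p=0.2) is closer to uniform (p=0.5), so it has higher entropy.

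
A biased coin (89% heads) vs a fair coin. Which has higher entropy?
Fair coin

The fair coin is uniform (p=0.5), maximizing binary entropy at 1 bit. The biased coin has H(0.89) ≈ 0.500 bits — its outcome is more predictable, so its entropy is lower.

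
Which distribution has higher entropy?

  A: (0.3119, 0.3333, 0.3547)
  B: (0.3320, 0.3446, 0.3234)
B

Both distributions are close to uniform, making this a harder comparison.

H(A) = 1.5830 bits
H(B) = 1.5845 bits

The distribution closer to uniform has higher entropy.
Answer: B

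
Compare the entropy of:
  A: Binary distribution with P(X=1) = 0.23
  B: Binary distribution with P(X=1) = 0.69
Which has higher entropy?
B

For binary distributions, entropy is maximized at p=0.5 and decreases as p moves toward 0 or 1.

H(A) = H(0.23) = 0.7780 bits
H(B) = H(0.69) = 0.8932 bits

Distribution B (p=0.69) is closer to uniform (p=0.5), so it has higher entropy.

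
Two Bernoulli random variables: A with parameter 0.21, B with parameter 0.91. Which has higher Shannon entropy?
A

For binary distributions, entropy is maximized at p=0.5 and decreases as p moves toward 0 or 1.

H(A) = H(0.21) = 0.7415 bits
H(B) = H(0.91) = 0.4365 bits

Distribution A (p=0.21) is closer to uniform (p=0.5), so it has higher entropy.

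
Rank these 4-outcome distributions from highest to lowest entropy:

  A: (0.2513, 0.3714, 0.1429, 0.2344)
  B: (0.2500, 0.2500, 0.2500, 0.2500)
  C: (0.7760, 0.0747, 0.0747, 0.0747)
B > A > C

Key insight: Entropy is maximized by uniform distributions and minimized by concentrated distributions.

- Uniform distributions have maximum entropy log₂(4) = 2.0000 bits
- The more "peaked" or concentrated a distribution, the lower its entropy

Entropies:
  H(A) = 1.9231 bits
  H(B) = 2.0000 bits
  H(C) = 1.1224 bits

Ranking: B > A > C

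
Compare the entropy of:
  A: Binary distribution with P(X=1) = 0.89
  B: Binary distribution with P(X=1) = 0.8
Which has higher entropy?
B

For binary distributions, entropy is maximized at p=0.5 and decreases as p moves toward 0 or 1.

H(A) = H(0.89) = 0.4999 bits
H(B) = H(0.8) = 0.7219 bits

Distribution B (p=0.8) is closer to uniform (p=0.5), so it has higher entropy.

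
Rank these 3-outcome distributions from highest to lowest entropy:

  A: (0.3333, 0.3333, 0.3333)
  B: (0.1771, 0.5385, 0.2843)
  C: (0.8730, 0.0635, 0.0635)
A > B > C

Key insight: Entropy is maximized by uniform distributions and minimized by concentrated distributions.

- Uniform distributions have maximum entropy log₂(3) = 1.5850 bits
- The more "peaked" or concentrated a distribution, the lower its entropy

Entropies:
  H(A) = 1.5850 bits
  H(B) = 1.4390 bits
  H(C) = 0.6762 bits

Ranking: A > B > C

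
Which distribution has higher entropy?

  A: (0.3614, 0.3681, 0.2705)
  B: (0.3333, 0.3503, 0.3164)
B

Both distributions are close to uniform, making this a harder comparison.

H(A) = 1.5717 bits
H(B) = 1.5837 bits

The distribution closer to uniform has higher entropy.
Answer: B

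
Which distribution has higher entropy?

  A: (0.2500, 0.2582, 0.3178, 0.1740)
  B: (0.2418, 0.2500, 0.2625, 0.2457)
B

Both distributions are close to uniform, making this a harder comparison.

H(A) = 1.9690 bits
H(B) = 1.9993 bits

The distribution closer to uniform has higher entropy.
Answer: B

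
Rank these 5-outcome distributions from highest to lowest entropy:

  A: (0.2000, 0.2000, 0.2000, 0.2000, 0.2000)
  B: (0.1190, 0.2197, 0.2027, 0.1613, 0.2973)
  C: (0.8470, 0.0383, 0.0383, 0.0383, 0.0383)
A > B > C

Key insight: Entropy is maximized by uniform distributions and minimized by concentrated distributions.

- Uniform distributions have maximum entropy log₂(5) = 2.3219 bits
- The more "peaked" or concentrated a distribution, the lower its entropy

Entropies:
  H(A) = 2.3219 bits
  H(B) = 2.2573 bits
  H(C) = 0.9233 bits

Ranking: A > B > C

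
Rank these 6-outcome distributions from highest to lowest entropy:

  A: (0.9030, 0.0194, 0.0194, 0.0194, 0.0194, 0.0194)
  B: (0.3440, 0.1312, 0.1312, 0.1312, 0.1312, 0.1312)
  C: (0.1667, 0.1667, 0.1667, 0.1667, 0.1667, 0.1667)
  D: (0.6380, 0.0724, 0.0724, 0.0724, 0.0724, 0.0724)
C > B > D > A

Key insight: Entropy is maximized by uniform distributions and minimized by concentrated distributions.

Entropies:
  H(A) = 0.6846 bits
  H(B) = 2.4518 bits
  H(C) = 2.5850 bits
  H(D) = 1.7849 bits

Ranking: C > B > D > A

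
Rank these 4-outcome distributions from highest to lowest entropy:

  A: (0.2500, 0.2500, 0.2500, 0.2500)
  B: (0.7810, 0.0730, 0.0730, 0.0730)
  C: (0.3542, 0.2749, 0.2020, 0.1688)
A > C > B

Key insight: Entropy is maximized by uniform distributions and minimized by concentrated distributions.

- Uniform distributions have maximum entropy log₂(4) = 2.0000 bits
- The more "peaked" or concentrated a distribution, the lower its entropy

Entropies:
  H(A) = 2.0000 bits
  H(B) = 1.1054 bits
  H(C) = 1.9419 bits

Ranking: A > C > B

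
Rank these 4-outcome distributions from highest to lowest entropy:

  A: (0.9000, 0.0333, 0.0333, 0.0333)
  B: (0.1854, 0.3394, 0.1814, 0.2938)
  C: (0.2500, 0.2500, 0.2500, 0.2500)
C > B > A

Key insight: Entropy is maximized by uniform distributions and minimized by concentrated distributions.

- Uniform distributions have maximum entropy log₂(4) = 2.0000 bits
- The more "peaked" or concentrated a distribution, the lower its entropy

Entropies:
  H(A) = 0.6275 bits
  H(B) = 1.9458 bits
  H(C) = 2.0000 bits

Ranking: C > B > A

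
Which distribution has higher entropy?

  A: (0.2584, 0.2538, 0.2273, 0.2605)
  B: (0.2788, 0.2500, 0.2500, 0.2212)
A

Both distributions are close to uniform, making this a harder comparison.

H(A) = 1.9979 bits
H(B) = 1.9952 bits

The distribution closer to uniform has higher entropy.
Answer: A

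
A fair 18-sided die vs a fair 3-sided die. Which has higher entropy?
18-sided die

Both are uniform distributions; for uniform over n outcomes, H = log₂(n). H(18-sided) = log₂(18) = 4.170 bits and H(3-sided) = log₂(3) = 1.585 bits. More outcomes in a uniform distribution means higher entropy.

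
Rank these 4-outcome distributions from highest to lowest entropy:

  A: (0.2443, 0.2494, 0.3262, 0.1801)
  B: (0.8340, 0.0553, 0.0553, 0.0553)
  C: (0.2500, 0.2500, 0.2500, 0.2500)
C > A > B

Key insight: Entropy is maximized by uniform distributions and minimized by concentrated distributions.

- Uniform distributions have maximum entropy log₂(4) = 2.0000 bits
- The more "peaked" or concentrated a distribution, the lower its entropy

Entropies:
  H(A) = 1.9690 bits
  H(B) = 0.9116 bits
  H(C) = 2.0000 bits

Ranking: C > A > B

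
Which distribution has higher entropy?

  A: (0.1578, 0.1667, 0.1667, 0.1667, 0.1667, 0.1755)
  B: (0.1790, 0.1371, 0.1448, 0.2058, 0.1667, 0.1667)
A

Both distributions are close to uniform, making this a harder comparison.

H(A) = 2.5843 bits
H(B) = 2.5719 bits

The distribution closer to uniform has higher entropy.
Answer: A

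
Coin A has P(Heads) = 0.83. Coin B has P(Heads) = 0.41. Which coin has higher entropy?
B

For binary distributions, entropy is maximized at p=0.5 and decreases as p moves toward 0 or 1.

H(A) = H(0.83) = 0.6577 bits
H(B) = H(0.41) = 0.9765 bits

Distribution B (p=0.41) is closer to uniform (p=0.5), so it has higher entropy.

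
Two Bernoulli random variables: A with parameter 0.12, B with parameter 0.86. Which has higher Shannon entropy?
B

For binary distributions, entropy is maximized at p=0.5 and decreases as p moves toward 0 or 1.

H(A) = H(0.12) = 0.5294 bits
H(B) = H(0.86) = 0.5842 bits

Distribution B (p=0.86) is closer to uniform (p=0.5), so it has higher entropy.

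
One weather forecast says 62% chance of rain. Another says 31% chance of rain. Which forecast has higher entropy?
62% forecast

Treat each forecast as a Bernoulli distribution. Binary entropy is maximized at p=0.5 and falls off symmetrically toward 0 or 1. The 62% forecast is closer to 50%, so it is more uncertain. H(62%) ≈ 0.958 bits, H(31%) ≈ 0.893 bits.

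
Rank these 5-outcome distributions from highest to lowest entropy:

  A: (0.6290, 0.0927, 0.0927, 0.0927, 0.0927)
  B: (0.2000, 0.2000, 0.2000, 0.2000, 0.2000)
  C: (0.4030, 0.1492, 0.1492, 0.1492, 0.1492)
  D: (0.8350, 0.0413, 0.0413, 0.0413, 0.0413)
B > C > A > D

Key insight: Entropy is maximized by uniform distributions and minimized by concentrated distributions.

Entropies:
  H(A) = 1.6934 bits
  H(B) = 2.3219 bits
  H(C) = 2.1667 bits
  H(D) = 0.9761 bits

Ranking: B > C > A > D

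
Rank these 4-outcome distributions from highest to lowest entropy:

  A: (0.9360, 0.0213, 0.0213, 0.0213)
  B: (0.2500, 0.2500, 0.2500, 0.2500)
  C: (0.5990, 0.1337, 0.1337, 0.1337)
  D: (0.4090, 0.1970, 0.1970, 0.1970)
B > D > C > A

Key insight: Entropy is maximized by uniform distributions and minimized by concentrated distributions.

Entropies:
  H(A) = 0.4446 bits
  H(B) = 2.0000 bits
  H(C) = 1.6071 bits
  H(D) = 1.9127 bits

Ranking: B > D > C > A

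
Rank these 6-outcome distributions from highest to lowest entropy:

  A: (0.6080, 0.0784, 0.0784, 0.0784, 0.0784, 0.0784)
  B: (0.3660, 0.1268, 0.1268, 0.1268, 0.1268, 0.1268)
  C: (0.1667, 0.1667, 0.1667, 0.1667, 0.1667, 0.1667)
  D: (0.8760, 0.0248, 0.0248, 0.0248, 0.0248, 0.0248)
C > B > A > D

Key insight: Entropy is maximized by uniform distributions and minimized by concentrated distributions.

Entropies:
  H(A) = 1.8763 bits
  H(B) = 2.4197 bits
  H(C) = 2.5850 bits
  H(D) = 0.8287 bits

Ranking: C > B > A > D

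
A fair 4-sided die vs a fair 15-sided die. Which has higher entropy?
15-sided die

Both are uniform distributions; for uniform over n outcomes, H = log₂(n). H(4-sided) = log₂(4) = 2.000 bits and H(15-sided) = log₂(15) = 3.907 bits. More outcomes in a uniform distribution means higher entropy.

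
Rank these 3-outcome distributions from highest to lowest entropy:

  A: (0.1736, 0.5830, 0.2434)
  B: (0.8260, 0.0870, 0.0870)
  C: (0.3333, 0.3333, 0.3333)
C > A > B

Key insight: Entropy is maximized by uniform distributions and minimized by concentrated distributions.

- Uniform distributions have maximum entropy log₂(3) = 1.5850 bits
- The more "peaked" or concentrated a distribution, the lower its entropy

Entropies:
  H(A) = 1.3886 bits
  H(B) = 0.8408 bits
  H(C) = 1.5850 bits

Ranking: C > A > B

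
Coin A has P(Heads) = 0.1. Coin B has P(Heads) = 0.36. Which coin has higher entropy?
B

For binary distributions, entropy is maximized at p=0.5 and decreases as p moves toward 0 or 1.

H(A) = H(0.1) = 0.4690 bits
H(B) = H(0.36) = 0.9427 bits

Distribution B (p=0.36) is closer to uniform (p=0.5), so it has higher entropy.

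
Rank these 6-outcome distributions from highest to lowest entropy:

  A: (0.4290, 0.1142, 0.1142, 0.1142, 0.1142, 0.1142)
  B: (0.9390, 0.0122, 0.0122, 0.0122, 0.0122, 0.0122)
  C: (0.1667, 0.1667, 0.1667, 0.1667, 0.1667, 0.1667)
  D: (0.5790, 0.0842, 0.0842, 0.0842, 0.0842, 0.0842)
C > A > D > B

Key insight: Entropy is maximized by uniform distributions and minimized by concentrated distributions.

Entropies:
  H(A) = 2.3112 bits
  H(B) = 0.4730 bits
  H(C) = 2.5850 bits
  H(D) = 1.9594 bits

Ranking: C > A > D > B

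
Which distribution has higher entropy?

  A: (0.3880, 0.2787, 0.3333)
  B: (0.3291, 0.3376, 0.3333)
B

Both distributions are close to uniform, making this a harder comparison.

H(A) = 1.5720 bits
H(B) = 1.5849 bits

The distribution closer to uniform has higher entropy.
Answer: B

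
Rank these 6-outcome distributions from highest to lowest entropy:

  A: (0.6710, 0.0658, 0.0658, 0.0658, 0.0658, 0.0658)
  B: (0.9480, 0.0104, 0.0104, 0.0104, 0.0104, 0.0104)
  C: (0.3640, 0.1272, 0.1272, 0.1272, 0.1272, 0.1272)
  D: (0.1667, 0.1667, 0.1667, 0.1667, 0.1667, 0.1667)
D > C > A > B

Key insight: Entropy is maximized by uniform distributions and minimized by concentrated distributions.

Entropies:
  H(A) = 1.6778 bits
  H(B) = 0.4156 bits
  H(C) = 2.4227 bits
  H(D) = 2.5850 bits

Ranking: D > C > A > B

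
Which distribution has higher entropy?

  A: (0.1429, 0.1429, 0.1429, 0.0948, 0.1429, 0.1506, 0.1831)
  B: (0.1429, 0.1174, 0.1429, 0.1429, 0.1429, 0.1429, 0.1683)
B

Both distributions are close to uniform, making this a harder comparison.

H(A) = 2.7863 bits
H(B) = 2.8008 bits

The distribution closer to uniform has higher entropy.
Answer: B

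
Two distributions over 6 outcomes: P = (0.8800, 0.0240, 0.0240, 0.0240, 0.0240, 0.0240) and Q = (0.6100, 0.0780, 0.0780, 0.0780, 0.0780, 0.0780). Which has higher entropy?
Q

P is highly concentrated on one outcome (88%), making it nearly deterministic. Q spreads its mass more evenly (max 61%). The more spread-out distribution has higher entropy: H(P) ≈ 0.808 bits, H(Q) ≈ 1.870 bits.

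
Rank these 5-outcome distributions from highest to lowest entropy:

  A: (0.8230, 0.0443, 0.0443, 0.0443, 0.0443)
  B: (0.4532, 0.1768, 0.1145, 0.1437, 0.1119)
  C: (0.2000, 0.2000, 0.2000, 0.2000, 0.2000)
C > B > A

Key insight: Entropy is maximized by uniform distributions and minimized by concentrated distributions.

- Uniform distributions have maximum entropy log₂(5) = 2.3219 bits
- The more "peaked" or concentrated a distribution, the lower its entropy

Entropies:
  H(A) = 1.0275 bits
  H(B) = 2.0730 bits
  H(C) = 2.3219 bits

Ranking: C > B > A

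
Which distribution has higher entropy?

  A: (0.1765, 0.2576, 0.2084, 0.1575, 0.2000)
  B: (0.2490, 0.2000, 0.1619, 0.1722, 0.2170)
B

Both distributions are close to uniform, making this a harder comparison.

H(A) = 2.3017 bits
H(B) = 2.3043 bits

The distribution closer to uniform has higher entropy.
Answer: B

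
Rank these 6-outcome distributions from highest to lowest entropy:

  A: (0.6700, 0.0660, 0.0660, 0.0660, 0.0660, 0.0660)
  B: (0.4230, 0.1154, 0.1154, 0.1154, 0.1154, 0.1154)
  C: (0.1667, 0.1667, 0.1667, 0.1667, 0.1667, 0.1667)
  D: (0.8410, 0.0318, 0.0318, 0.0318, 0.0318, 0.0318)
C > B > A > D

Key insight: Entropy is maximized by uniform distributions and minimized by concentrated distributions.

Entropies:
  H(A) = 1.6812 bits
  H(B) = 2.3226 bits
  H(C) = 2.5850 bits
  H(D) = 1.0011 bits

Ranking: C > B > A > D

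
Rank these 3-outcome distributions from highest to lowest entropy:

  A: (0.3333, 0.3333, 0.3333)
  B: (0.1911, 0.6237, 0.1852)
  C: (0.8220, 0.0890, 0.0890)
A > B > C

Key insight: Entropy is maximized by uniform distributions and minimized by concentrated distributions.

- Uniform distributions have maximum entropy log₂(3) = 1.5850 bits
- The more "peaked" or concentrated a distribution, the lower its entropy

Entropies:
  H(A) = 1.5850 bits
  H(B) = 1.3315 bits
  H(C) = 0.8537 bits

Ranking: A > B > C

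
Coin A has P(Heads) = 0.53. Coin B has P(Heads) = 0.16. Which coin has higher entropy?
A

For binary distributions, entropy is maximized at p=0.5 and decreases as p moves toward 0 or 1.

H(A) = H(0.53) = 0.9974 bits
H(B) = H(0.16) = 0.6343 bits

Distribution A (p=0.53) is closer to uniform (p=0.5), so it has higher entropy.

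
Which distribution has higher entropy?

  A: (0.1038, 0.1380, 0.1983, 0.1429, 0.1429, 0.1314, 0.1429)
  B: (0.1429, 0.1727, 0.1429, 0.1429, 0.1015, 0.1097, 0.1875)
A

Both distributions are close to uniform, making this a harder comparison.

H(A) = 2.7842 bits
H(B) = 2.7783 bits

The distribution closer to uniform has higher entropy.
Answer: A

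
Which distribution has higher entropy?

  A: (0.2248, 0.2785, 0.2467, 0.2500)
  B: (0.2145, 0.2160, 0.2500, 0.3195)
A

Both distributions are close to uniform, making this a harder comparison.

H(A) = 1.9958 bits
H(B) = 1.9799 bits

The distribution closer to uniform has higher entropy.
Answer: A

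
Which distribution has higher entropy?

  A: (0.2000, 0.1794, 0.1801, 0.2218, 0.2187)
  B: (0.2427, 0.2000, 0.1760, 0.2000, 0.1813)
A

Both distributions are close to uniform, making this a harder comparison.

H(A) = 2.3160 bits
H(B) = 2.3123 bits

The distribution closer to uniform has higher entropy.
Answer: A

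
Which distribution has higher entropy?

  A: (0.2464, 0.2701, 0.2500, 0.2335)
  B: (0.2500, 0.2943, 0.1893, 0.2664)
A

Both distributions are close to uniform, making this a harder comparison.

H(A) = 1.9980 bits
H(B) = 1.9823 bits

The distribution closer to uniform has higher entropy.
Answer: A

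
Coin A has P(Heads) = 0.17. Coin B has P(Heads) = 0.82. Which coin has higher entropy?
B

For binary distributions, entropy is maximized at p=0.5 and decreases as p moves toward 0 or 1.

H(A) = H(0.17) = 0.6577 bits
H(B) = H(0.82) = 0.6801 bits

Distribution B (p=0.82) is closer to uniform (p=0.5), so it has higher entropy.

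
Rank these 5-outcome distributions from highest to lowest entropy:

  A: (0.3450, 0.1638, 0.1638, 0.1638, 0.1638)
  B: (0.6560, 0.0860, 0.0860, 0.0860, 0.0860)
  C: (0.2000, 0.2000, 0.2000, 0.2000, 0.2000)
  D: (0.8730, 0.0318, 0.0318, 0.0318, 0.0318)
C > A > B > D

Key insight: Entropy is maximized by uniform distributions and minimized by concentrated distributions.

Entropies:
  H(A) = 2.2395 bits
  H(B) = 1.6166 bits
  H(C) = 2.3219 bits
  H(D) = 0.8032 bits

Ranking: C > A > B > D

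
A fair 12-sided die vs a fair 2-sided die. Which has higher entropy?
12-sided die

Both are uniform distributions; for uniform over n outcomes, H = log₂(n). H(12-sided) = log₂(12) = 3.585 bits and H(2-sided) = log₂(2) = 1.000 bits. More outcomes in a uniform distribution means higher entropy.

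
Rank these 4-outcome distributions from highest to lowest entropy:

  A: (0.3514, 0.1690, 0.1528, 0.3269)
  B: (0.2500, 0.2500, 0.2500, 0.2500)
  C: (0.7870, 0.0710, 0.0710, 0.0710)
B > A > C

Key insight: Entropy is maximized by uniform distributions and minimized by concentrated distributions.

- Uniform distributions have maximum entropy log₂(4) = 2.0000 bits
- The more "peaked" or concentrated a distribution, the lower its entropy

Entropies:
  H(A) = 1.9050 bits
  H(B) = 2.0000 bits
  H(C) = 1.0848 bits

Ranking: B > A > C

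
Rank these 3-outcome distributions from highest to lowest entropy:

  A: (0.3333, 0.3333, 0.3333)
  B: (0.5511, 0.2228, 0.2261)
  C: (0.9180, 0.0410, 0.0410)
A > B > C

Key insight: Entropy is maximized by uniform distributions and minimized by concentrated distributions.

- Uniform distributions have maximum entropy log₂(3) = 1.5850 bits
- The more "peaked" or concentrated a distribution, the lower its entropy

Entropies:
  H(A) = 1.5850 bits
  H(B) = 1.4413 bits
  H(C) = 0.4912 bits

Ranking: A > B > C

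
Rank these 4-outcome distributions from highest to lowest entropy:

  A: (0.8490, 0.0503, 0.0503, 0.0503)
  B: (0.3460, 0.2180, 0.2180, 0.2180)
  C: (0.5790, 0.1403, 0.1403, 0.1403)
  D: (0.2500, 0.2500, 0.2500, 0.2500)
D > B > C > A

Key insight: Entropy is maximized by uniform distributions and minimized by concentrated distributions.

Entropies:
  H(A) = 0.8517 bits
  H(B) = 1.9670 bits
  H(C) = 1.6492 bits
  H(D) = 2.0000 bits

Ranking: D > B > C > A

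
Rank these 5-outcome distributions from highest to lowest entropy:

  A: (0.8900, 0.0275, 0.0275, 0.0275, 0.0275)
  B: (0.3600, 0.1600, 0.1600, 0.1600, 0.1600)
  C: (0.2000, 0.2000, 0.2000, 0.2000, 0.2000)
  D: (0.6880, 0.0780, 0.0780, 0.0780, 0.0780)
C > B > D > A

Key insight: Entropy is maximized by uniform distributions and minimized by concentrated distributions.

Entropies:
  H(A) = 0.7199 bits
  H(B) = 2.2227 bits
  H(C) = 2.3219 bits
  H(D) = 1.5195 bits

Ranking: C > B > D > A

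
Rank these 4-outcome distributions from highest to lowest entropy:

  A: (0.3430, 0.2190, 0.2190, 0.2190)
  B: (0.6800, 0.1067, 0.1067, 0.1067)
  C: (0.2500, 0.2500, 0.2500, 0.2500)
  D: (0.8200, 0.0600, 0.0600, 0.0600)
C > A > B > D

Key insight: Entropy is maximized by uniform distributions and minimized by concentrated distributions.

Entropies:
  H(A) = 1.9690 bits
  H(B) = 1.4116 bits
  H(C) = 2.0000 bits
  H(D) = 0.9654 bits

Ranking: C > A > B > D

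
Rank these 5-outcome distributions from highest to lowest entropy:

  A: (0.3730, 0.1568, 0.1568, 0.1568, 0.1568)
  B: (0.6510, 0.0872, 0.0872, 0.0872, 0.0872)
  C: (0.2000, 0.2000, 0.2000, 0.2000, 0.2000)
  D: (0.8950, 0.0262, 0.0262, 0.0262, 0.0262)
C > A > B > D

Key insight: Entropy is maximized by uniform distributions and minimized by concentrated distributions.

Entropies:
  H(A) = 2.2069 bits
  H(B) = 1.6312 bits
  H(C) = 2.3219 bits
  H(D) = 0.6946 bits

Ranking: C > A > B > D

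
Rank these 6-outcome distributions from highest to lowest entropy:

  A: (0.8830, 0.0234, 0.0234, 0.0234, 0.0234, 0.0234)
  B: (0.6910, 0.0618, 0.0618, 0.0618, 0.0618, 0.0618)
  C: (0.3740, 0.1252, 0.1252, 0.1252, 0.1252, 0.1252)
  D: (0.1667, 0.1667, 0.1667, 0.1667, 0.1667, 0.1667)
D > C > B > A

Key insight: Entropy is maximized by uniform distributions and minimized by concentrated distributions.

Entropies:
  H(A) = 0.7923 bits
  H(B) = 1.6095 bits
  H(C) = 2.4072 bits
  H(D) = 2.5850 bits

Ranking: D > C > B > A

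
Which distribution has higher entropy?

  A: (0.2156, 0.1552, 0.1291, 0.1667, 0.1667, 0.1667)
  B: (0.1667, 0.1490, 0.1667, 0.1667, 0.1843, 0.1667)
B

Both distributions are close to uniform, making this a harder comparison.

H(A) = 2.5683 bits
H(B) = 2.5823 bits

The distribution closer to uniform has higher entropy.
Answer: B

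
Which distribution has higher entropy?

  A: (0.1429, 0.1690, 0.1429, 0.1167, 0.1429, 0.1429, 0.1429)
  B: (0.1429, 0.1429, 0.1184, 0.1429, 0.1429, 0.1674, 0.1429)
B

Both distributions are close to uniform, making this a harder comparison.

H(A) = 2.8004 bits
H(B) = 2.8013 bits

The distribution closer to uniform has higher entropy.
Answer: B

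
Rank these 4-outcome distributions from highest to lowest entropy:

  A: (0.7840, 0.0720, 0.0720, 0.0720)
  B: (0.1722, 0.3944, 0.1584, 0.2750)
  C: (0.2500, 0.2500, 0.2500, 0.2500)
C > B > A

Key insight: Entropy is maximized by uniform distributions and minimized by concentrated distributions.

- Uniform distributions have maximum entropy log₂(4) = 2.0000 bits
- The more "peaked" or concentrated a distribution, the lower its entropy

Entropies:
  H(A) = 1.0951 bits
  H(B) = 1.8997 bits
  H(C) = 2.0000 bits

Ranking: C > B > A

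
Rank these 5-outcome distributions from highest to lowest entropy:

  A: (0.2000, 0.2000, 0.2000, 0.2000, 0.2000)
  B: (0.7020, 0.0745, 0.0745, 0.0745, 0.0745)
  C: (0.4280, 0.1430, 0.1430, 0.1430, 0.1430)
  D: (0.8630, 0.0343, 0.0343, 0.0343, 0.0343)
A > C > B > D

Key insight: Entropy is maximized by uniform distributions and minimized by concentrated distributions.

Entropies:
  H(A) = 2.3219 bits
  H(B) = 1.4748 bits
  H(C) = 2.1290 bits
  H(D) = 0.8503 bits

Ranking: A > C > B > D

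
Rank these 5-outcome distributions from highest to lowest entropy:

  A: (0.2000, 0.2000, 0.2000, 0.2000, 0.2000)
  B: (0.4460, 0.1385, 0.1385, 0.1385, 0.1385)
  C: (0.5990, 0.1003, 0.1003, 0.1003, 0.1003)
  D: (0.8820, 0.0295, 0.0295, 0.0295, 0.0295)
A > B > C > D

Key insight: Entropy is maximized by uniform distributions and minimized by concentrated distributions.

Entropies:
  H(A) = 2.3219 bits
  H(B) = 2.0996 bits
  H(C) = 1.7735 bits
  H(D) = 0.7596 bits

Ranking: A > B > C > D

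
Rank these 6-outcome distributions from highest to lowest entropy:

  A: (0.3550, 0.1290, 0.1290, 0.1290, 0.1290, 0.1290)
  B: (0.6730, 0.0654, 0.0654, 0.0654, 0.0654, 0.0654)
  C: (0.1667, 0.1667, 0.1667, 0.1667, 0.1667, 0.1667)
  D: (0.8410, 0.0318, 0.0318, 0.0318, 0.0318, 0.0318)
C > A > B > D

Key insight: Entropy is maximized by uniform distributions and minimized by concentrated distributions.

Entropies:
  H(A) = 2.4361 bits
  H(B) = 1.6711 bits
  H(C) = 2.5850 bits
  H(D) = 1.0011 bits

Ranking: C > A > B > D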